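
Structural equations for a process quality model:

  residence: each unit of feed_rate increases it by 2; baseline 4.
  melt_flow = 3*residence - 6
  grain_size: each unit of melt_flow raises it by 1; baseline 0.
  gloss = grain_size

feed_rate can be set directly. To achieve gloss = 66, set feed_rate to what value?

feed_rate = 10

Substituting into the melt_flow equation gives melt_flow = 6*feed_rate + 6.
grain_size becomes 6*feed_rate + 6.
Substituting into the gloss equation gives gloss = 6*feed_rate + 6.
Solve 6*feed_rate + 6 = 66: feed_rate = (66 - 6) / 6 = 10.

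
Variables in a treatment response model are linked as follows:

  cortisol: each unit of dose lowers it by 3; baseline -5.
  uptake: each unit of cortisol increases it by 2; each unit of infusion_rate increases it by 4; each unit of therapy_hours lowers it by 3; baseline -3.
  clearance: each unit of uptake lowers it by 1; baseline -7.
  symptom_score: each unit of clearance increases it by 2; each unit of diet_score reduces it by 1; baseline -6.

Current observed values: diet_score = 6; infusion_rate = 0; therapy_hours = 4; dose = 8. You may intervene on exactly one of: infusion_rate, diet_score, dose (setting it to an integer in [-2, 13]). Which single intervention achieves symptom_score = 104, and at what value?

set infusion_rate = 2

Intervening on infusion_rate: with other inputs at their observed values, symptom_score = -8*infusion_rate + 120. Solving for 104 gives infusion_rate = 2, within [-2, 13].
Intervening on diet_score: symptom_score = -diet_score + 126. Reaching 104 requires diet_score = 22, outside [-2, 13].
Intervening on dose: symptom_score = 12*dose + 24. Reaching 104 requires dose = 20/3, not an integer.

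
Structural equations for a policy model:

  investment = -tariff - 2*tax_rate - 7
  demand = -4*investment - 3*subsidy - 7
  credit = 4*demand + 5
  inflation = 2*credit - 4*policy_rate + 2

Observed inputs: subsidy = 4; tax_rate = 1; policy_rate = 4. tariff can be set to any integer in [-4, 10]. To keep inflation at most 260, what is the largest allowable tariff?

tariff = 4

Substituting into the investment equation gives investment = -tariff - 9.
Substituting into the demand equation gives demand = 4*tariff + 17.
Substituting into the credit equation gives credit = 16*tariff + 73.
Substituting into the inflation equation gives inflation = 32*tariff + 132.
Require 32*tariff + 132 ≤ 260, so tariff ≤ 4.
The largest integer in [-4, 10] satisfying this is 4.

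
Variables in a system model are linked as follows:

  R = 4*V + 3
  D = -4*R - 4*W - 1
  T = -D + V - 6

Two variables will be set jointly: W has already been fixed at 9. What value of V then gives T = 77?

V = 2

With W held at 9:
Substituting into the D equation gives D = -16*V - 49.
Substituting into the T equation gives T = 17*V + 43.
Solve 17*V + 43 = 77: V = (77 - 43) / 17 = 2.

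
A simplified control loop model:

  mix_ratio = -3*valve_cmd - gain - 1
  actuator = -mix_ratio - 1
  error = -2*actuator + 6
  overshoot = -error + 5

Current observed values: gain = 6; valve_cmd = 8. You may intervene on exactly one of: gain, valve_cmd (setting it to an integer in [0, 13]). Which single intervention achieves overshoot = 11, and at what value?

set valve_cmd = 0

Intervening on gain: overshoot = 2*gain + 47. Reaching 11 requires gain = -18, outside [0, 13].
Intervening on valve_cmd: with other inputs at their observed values, overshoot = 6*valve_cmd + 11. Solving for 11 gives valve_cmd = 0, within [0, 13].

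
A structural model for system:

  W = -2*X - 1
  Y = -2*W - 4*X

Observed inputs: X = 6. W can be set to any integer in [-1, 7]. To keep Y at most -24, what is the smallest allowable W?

W = 0

Intervening on W fixes its value directly, overriding its dependence on X.
Substituting into the Y equation gives Y = -2*W - 24.
Require -2*W - 24 ≤ -24, so W ≥ 0.
The smallest integer in [-1, 7] satisfying this is 0.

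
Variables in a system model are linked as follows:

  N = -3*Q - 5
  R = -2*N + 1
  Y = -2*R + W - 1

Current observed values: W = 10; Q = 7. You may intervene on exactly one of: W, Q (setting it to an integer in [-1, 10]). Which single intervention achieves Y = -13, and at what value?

set Q = 0

Intervening on W: Y = W - 107. Reaching -13 requires W = 94, outside [-1, 10].
Intervening on Q: with other inputs at their observed values, Y = -12*Q - 13. Solving for -13 gives Q = 0, within [-1, 10].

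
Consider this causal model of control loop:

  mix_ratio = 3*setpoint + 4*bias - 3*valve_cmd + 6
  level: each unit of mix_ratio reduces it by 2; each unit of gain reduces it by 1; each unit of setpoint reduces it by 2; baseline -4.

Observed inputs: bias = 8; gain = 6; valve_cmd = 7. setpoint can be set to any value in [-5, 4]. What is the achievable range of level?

Substituting into the mix_ratio equation gives mix_ratio = 3*setpoint + 17.
Substituting into the level equation gives level = -8*setpoint - 44.
Linear in setpoint, so extremes are at the endpoints: setpoint = -5 gives level = -4; setpoint = 4 gives level = -76.

-76 to -4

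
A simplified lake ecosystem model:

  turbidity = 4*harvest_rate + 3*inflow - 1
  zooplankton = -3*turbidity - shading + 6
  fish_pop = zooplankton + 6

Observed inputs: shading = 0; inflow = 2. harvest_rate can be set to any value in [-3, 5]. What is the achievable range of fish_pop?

-63 to 33

Substituting into the turbidity equation gives turbidity = 4*harvest_rate + 5.
Substituting into the zooplankton equation gives zooplankton = -12*harvest_rate - 9.
Substituting into the fish_pop equation gives fish_pop = -12*harvest_rate - 3.
Linear in harvest_rate, so extremes are at the endpoints: harvest_rate = -3 gives fish_pop = 33; harvest_rate = 5 gives fish_pop = -63.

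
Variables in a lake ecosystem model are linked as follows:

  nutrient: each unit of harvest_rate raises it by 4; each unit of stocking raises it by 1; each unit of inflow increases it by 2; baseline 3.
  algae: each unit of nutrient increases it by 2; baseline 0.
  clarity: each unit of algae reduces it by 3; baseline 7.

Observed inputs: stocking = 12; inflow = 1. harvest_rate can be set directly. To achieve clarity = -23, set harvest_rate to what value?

harvest_rate = -3

Substituting into the nutrient equation gives nutrient = 4*harvest_rate + 17.
algae becomes 8*harvest_rate + 34.
Substituting into the clarity equation gives clarity = -24*harvest_rate - 95.
Solve -24*harvest_rate - 95 = -23: harvest_rate = (-23 + 95) / -24 = -3.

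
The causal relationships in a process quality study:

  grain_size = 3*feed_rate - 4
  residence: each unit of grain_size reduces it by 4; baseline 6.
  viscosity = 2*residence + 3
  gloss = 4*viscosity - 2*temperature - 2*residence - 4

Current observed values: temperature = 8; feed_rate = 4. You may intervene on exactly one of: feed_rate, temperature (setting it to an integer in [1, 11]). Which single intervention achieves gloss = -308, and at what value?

set feed_rate = 6

Intervening on feed_rate: with other inputs at their observed values, gloss = -72*feed_rate + 124. Solving for -308 gives feed_rate = 6, within [1, 11].
Intervening on temperature: gloss = -2*temperature - 148. Reaching -308 requires temperature = 80, outside [1, 11].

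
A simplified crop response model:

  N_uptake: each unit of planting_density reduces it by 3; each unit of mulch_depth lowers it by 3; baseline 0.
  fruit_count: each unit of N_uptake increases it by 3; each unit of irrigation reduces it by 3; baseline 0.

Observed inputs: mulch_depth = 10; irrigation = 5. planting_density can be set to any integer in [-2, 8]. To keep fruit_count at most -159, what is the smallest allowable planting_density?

planting_density = 6

Substituting into the N_uptake equation gives N_uptake = -3*planting_density - 30.
fruit_count becomes -9*planting_density - 105.
Require -9*planting_density - 105 ≤ -159, so planting_density ≥ 6.
The smallest integer in [-2, 8] satisfying this is 6.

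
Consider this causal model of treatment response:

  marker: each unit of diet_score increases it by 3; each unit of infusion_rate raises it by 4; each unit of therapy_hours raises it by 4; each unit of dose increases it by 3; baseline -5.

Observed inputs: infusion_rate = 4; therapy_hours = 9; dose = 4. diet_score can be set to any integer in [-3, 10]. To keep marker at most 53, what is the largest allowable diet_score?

diet_score = -2

Substituting into the marker equation gives marker = 3*diet_score + 59.
Require 3*diet_score + 59 ≤ 53, so diet_score ≤ -2.
The largest integer in [-3, 10] satisfying this is -2.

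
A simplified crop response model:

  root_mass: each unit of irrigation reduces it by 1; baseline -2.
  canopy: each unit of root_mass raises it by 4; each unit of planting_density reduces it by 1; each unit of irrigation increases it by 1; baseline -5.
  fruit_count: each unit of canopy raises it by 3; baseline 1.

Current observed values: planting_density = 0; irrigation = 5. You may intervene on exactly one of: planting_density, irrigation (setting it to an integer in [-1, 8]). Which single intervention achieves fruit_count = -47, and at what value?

Intervening on planting_density: fruit_count = -3*planting_density - 83. Reaching -47 requires planting_density = -12, outside [-1, 8].
Intervening on irrigation: with other inputs at their observed values, fruit_count = -9*irrigation - 38. Solving for -47 gives irrigation = 1, within [-1, 8].

set irrigation = 1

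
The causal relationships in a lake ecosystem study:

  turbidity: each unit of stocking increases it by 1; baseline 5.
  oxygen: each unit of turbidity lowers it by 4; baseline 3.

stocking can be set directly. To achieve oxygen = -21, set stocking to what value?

stocking = 1

Substituting into the oxygen equation gives oxygen = -4*stocking - 17.
Solve -4*stocking - 17 = -21: stocking = (-21 + 17) / -4 = 1.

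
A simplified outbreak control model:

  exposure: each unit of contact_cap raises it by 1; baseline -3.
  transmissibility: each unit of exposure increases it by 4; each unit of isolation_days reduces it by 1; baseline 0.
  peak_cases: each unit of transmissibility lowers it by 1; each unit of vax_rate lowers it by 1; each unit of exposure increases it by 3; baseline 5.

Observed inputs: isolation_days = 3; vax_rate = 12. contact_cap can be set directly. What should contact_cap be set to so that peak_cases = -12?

Substituting into the transmissibility equation gives transmissibility = 4*contact_cap - 15.
Substituting into the peak_cases equation gives peak_cases = -contact_cap - 1.
Solve -contact_cap - 1 = -12: contact_cap = (-12 + 1) / -1 = 11.

contact_cap = 11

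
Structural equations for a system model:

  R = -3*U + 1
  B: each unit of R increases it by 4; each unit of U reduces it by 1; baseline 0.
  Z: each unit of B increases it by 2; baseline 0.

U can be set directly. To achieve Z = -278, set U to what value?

Substituting into the B equation gives B = -13*U + 4.
Z becomes -26*U + 8.
Solve -26*U + 8 = -278: U = (-278 - 8) / -26 = 11.

U = 11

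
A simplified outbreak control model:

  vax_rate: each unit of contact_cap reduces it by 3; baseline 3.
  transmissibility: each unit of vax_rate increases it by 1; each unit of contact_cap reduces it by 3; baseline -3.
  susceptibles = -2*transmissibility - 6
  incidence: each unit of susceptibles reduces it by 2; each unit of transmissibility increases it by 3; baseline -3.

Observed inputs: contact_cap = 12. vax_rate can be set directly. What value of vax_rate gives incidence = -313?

vax_rate = -7

Intervening on vax_rate fixes its value directly, overriding its dependence on contact_cap.
Substituting into the transmissibility equation gives transmissibility = vax_rate - 39.
susceptibles becomes -2*vax_rate + 72.
This gives incidence = 7*vax_rate - 264.
Solve 7*vax_rate - 264 = -313: vax_rate = (-313 + 264) / 7 = -7.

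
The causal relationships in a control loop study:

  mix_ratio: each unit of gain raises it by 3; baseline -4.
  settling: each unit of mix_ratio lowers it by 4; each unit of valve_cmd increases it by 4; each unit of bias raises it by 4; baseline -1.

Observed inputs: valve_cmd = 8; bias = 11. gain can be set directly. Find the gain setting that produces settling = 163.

gain = -6

Substituting into the settling equation gives settling = -12*gain + 91.
Solve -12*gain + 91 = 163: gain = (163 - 91) / -12 = -6.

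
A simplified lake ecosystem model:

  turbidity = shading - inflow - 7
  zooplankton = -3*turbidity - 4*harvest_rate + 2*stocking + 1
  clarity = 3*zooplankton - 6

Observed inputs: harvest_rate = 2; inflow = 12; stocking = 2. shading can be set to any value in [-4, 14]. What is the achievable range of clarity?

Substituting into the turbidity equation gives turbidity = shading - 19.
Substituting into the zooplankton equation gives zooplankton = -3*shading + 54.
This gives clarity = -9*shading + 156.
Linear in shading, so extremes are at the endpoints: shading = -4 gives clarity = 192; shading = 14 gives clarity = 30.

30 to 192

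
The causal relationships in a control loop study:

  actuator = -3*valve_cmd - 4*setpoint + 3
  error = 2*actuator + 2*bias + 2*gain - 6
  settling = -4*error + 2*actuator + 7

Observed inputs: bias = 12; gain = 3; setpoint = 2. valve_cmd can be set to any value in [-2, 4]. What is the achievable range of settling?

-95 to 13

Substituting into the actuator equation gives actuator = -3*valve_cmd - 5.
Substituting into the error equation gives error = -6*valve_cmd + 14.
Substituting into the settling equation gives settling = 18*valve_cmd - 59.
Linear in valve_cmd, so extremes are at the endpoints: valve_cmd = -2 gives settling = -95; valve_cmd = 4 gives settling = 13.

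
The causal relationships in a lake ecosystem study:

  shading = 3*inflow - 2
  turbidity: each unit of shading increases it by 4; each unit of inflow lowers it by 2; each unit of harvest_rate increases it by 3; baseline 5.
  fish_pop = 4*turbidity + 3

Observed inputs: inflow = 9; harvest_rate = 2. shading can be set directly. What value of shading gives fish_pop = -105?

shading = -5

Intervening on shading fixes its value directly, overriding its dependence on inflow.
Substituting into the turbidity equation gives turbidity = 4*shading - 7.
Substituting into the fish_pop equation gives fish_pop = 16*shading - 25.
Solve 16*shading - 25 = -105: shading = (-105 + 25) / 16 = -5.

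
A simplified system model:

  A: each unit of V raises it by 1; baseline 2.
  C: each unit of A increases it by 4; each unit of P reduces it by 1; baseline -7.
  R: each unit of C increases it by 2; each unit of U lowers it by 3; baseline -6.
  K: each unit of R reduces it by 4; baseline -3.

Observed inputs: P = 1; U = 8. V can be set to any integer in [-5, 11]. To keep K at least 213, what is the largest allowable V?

V = -3

Substituting into the C equation gives C = 4*V.
R becomes 8*V - 30.
Substituting into the K equation gives K = -32*V + 117.
Require -32*V + 117 ≥ 213, so V ≤ -3.
The largest integer in [-5, 11] satisfying this is -3.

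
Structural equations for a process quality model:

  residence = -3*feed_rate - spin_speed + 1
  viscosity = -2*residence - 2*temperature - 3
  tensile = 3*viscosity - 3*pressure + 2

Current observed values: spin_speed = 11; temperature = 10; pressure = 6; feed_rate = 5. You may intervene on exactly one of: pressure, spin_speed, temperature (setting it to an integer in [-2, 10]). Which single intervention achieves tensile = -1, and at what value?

set spin_speed = 0

Intervening on pressure: tensile = -3*pressure + 83. Reaching -1 requires pressure = 28, outside [-2, 10].
Intervening on spin_speed: with other inputs at their observed values, tensile = 6*spin_speed - 1. Solving for -1 gives spin_speed = 0, within [-2, 10].
Intervening on temperature: tensile = -6*temperature + 125. Reaching -1 requires temperature = 21, outside [-2, 10].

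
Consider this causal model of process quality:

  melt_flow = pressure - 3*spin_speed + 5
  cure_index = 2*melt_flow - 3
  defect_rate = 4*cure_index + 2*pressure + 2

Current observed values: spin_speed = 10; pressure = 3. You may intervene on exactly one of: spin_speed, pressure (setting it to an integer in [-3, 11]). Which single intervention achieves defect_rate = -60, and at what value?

set spin_speed = 5

Intervening on spin_speed: with other inputs at their observed values, defect_rate = -24*spin_speed + 60. Solving for -60 gives spin_speed = 5, within [-3, 11].
Intervening on pressure: defect_rate = 10*pressure - 210. Reaching -60 requires pressure = 15, outside [-3, 11].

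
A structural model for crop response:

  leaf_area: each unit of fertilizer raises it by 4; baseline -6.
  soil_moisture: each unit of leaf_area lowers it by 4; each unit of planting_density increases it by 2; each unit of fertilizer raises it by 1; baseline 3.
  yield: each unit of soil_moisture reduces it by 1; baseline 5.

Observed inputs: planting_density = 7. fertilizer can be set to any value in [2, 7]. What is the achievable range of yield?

Substituting into the soil_moisture equation gives soil_moisture = -15*fertilizer + 41.
Substituting into the yield equation gives yield = 15*fertilizer - 36.
Linear in fertilizer, so extremes are at the endpoints: fertilizer = 2 gives yield = -6; fertilizer = 7 gives yield = 69.

-6 to 69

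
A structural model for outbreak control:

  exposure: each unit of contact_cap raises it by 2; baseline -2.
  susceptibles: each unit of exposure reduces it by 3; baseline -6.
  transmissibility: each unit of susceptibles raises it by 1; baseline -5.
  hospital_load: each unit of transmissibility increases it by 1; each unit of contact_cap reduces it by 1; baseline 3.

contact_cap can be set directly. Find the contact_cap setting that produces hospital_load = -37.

Substituting into the susceptibles equation gives susceptibles = -6*contact_cap.
Substituting into the transmissibility equation gives transmissibility = -6*contact_cap - 5.
Substituting into the hospital_load equation gives hospital_load = -7*contact_cap - 2.
Solve -7*contact_cap - 2 = -37: contact_cap = (-37 + 2) / -7 = 5.

contact_cap = 5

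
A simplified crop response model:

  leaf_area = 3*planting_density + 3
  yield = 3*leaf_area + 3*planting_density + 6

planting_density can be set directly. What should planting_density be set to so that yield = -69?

planting_density = -7

Substituting into the yield equation gives yield = 12*planting_density + 15.
Solve 12*planting_density + 15 = -69: planting_density = (-69 - 15) / 12 = -7.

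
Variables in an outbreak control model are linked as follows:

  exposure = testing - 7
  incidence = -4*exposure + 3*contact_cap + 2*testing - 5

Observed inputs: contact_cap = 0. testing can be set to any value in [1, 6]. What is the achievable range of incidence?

Substituting into the incidence equation gives incidence = -2*testing + 23.
Linear in testing, so extremes are at the endpoints: testing = 1 gives incidence = 21; testing = 6 gives incidence = 11.

11 to 21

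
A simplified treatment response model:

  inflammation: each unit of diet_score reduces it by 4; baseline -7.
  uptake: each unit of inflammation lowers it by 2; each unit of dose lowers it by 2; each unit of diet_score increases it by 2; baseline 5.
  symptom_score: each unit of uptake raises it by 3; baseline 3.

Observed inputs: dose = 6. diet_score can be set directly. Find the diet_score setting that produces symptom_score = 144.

diet_score = 4

Substituting into the uptake equation gives uptake = 10*diet_score + 7.
Substituting into the symptom_score equation gives symptom_score = 30*diet_score + 24.
Solve 30*diet_score + 24 = 144: diet_score = (144 - 24) / 30 = 4.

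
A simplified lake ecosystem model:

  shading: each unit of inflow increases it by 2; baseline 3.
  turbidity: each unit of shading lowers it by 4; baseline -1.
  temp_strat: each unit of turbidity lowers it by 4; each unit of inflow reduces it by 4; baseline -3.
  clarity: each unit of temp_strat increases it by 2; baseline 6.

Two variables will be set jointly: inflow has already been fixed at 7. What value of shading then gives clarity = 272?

With inflow held at 7:
Intervening on shading fixes its value directly, overriding its dependence on inflow.
Substituting into the temp_strat equation gives temp_strat = 16*shading - 27.
Substituting into the clarity equation gives clarity = 32*shading - 48.
Solve 32*shading - 48 = 272: shading = (272 + 48) / 32 = 10.

shading = 10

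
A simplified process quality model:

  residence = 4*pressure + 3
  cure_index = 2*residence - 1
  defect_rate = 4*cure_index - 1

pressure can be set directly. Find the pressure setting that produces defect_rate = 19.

pressure = 0

Substituting into the cure_index equation gives cure_index = 8*pressure + 5.
Substituting into the defect_rate equation gives defect_rate = 32*pressure + 19.
Solve 32*pressure + 19 = 19: pressure = (19 - 19) / 32 = 0.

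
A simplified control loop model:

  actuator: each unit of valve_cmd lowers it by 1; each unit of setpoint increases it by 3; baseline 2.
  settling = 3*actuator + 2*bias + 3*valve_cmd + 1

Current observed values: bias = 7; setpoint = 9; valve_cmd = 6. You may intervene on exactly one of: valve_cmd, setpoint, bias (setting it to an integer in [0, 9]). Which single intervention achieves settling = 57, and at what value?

set setpoint = 4

Intervening on valve_cmd: the paths from valve_cmd to settling cancel (net effect zero), leaving settling = 102; 57 is unreachable this way.
Intervening on setpoint: with other inputs at their observed values, settling = 9*setpoint + 21. Solving for 57 gives setpoint = 4, within [0, 9].
Intervening on bias: settling = 2*bias + 88. Reaching 57 requires bias = -31/2, not an integer.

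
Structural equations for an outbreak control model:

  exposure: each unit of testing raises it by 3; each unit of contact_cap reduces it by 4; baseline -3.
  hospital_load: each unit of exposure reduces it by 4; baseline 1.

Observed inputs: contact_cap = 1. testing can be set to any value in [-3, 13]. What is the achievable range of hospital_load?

-127 to 65

Substituting into the exposure equation gives exposure = 3*testing - 7.
hospital_load becomes -12*testing + 29.
Linear in testing, so extremes are at the endpoints: testing = -3 gives hospital_load = 65; testing = 13 gives hospital_load = -127.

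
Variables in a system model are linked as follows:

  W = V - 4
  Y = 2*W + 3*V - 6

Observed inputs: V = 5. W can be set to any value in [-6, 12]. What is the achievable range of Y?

-3 to 33

Intervening on W fixes its value directly, overriding its dependence on V.
Substituting into the Y equation gives Y = 2*W + 9.
Linear in W, so extremes are at the endpoints: W = -6 gives Y = -3; W = 12 gives Y = 33.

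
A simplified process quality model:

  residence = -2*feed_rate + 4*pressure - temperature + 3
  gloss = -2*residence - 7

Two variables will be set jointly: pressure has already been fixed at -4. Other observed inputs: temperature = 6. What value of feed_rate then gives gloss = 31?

feed_rate = 0

With pressure held at -4:
Substituting into the residence equation gives residence = -2*feed_rate - 19.
Substituting into the gloss equation gives gloss = 4*feed_rate + 31.
Solve 4*feed_rate + 31 = 31: feed_rate = (31 - 31) / 4 = 0.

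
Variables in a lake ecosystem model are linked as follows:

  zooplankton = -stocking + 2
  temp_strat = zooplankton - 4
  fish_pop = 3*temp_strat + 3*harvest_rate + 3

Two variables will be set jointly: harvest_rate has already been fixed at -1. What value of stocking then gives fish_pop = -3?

With harvest_rate held at -1:
Substituting into the temp_strat equation gives temp_strat = -stocking - 2.
Substituting into the fish_pop equation gives fish_pop = -3*stocking - 6.
Solve -3*stocking - 6 = -3: stocking = (-3 + 6) / -3 = -1.

stocking = -1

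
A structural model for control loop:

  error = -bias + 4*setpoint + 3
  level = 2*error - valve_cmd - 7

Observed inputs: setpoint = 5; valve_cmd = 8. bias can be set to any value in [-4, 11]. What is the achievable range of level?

Substituting into the error equation gives error = -bias + 23.
level becomes -2*bias + 31.
Linear in bias, so extremes are at the endpoints: bias = -4 gives level = 39; bias = 11 gives level = 9.

9 to 39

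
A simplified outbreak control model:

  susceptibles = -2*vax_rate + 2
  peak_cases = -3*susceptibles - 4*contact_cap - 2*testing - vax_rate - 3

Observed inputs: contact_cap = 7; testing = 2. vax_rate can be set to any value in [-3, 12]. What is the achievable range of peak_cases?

Substituting into the peak_cases equation gives peak_cases = 5*vax_rate - 41.
Linear in vax_rate, so extremes are at the endpoints: vax_rate = -3 gives peak_cases = -56; vax_rate = 12 gives peak_cases = 19.

-56 to 19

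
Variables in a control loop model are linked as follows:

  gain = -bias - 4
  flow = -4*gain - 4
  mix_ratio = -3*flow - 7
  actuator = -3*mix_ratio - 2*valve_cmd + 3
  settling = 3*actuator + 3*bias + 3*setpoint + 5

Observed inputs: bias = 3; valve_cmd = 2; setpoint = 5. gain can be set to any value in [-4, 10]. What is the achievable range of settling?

-1099 to 413

Intervening on gain fixes its value directly, overriding its dependence on bias.
Substituting into the mix_ratio equation gives mix_ratio = 12*gain + 5.
So actuator = -36*gain - 16.
settling becomes -108*gain - 19.
Linear in gain, so extremes are at the endpoints: gain = -4 gives settling = 413; gain = 10 gives settling = -1099.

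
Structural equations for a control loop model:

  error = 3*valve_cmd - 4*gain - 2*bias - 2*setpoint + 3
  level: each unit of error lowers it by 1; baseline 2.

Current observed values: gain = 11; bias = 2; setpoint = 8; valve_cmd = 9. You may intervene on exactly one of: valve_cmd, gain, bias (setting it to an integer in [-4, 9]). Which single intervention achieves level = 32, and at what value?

Intervening on valve_cmd: level = -3*valve_cmd + 63. Reaching 32 requires valve_cmd = 31/3, not an integer.
Intervening on gain: level = 4*gain - 8. Reaching 32 requires gain = 10, outside [-4, 9].
Intervening on bias: with other inputs at their observed values, level = 2*bias + 32. Solving for 32 gives bias = 0, within [-4, 9].

set bias = 0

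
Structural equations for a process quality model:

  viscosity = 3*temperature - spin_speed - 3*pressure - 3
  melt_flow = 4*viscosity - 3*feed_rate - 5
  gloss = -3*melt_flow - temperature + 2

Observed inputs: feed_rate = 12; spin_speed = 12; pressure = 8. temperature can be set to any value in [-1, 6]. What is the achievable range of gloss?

Substituting into the viscosity equation gives viscosity = 3*temperature - 39.
Substituting into the melt_flow equation gives melt_flow = 12*temperature - 197.
So gloss = -37*temperature + 593.
Linear in temperature, so extremes are at the endpoints: temperature = -1 gives gloss = 630; temperature = 6 gives gloss = 371.

371 to 630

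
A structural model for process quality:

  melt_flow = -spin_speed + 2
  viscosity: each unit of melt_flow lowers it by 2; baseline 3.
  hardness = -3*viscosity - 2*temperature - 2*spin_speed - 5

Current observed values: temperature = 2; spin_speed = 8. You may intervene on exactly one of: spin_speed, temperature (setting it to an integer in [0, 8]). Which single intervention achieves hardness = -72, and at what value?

set temperature = 3

Intervening on spin_speed: hardness = -8*spin_speed - 6. Reaching -72 requires spin_speed = 33/4, not an integer.
Intervening on temperature: with other inputs at their observed values, hardness = -2*temperature - 66. Solving for -72 gives temperature = 3, within [0, 8].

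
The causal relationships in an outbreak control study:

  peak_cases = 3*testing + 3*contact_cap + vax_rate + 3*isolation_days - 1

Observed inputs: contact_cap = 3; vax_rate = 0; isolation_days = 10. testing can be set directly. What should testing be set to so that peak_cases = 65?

Substituting into the peak_cases equation gives peak_cases = 3*testing + 38.
Solve 3*testing + 38 = 65: testing = (65 - 38) / 3 = 9.

testing = 9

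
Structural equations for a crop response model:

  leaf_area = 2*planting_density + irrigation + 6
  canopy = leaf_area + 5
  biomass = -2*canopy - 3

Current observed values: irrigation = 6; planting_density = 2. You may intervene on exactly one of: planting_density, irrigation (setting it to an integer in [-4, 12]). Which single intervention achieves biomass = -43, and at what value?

Intervening on planting_density: biomass = -4*planting_density - 37. Reaching -43 requires planting_density = 3/2, not an integer.
Intervening on irrigation: with other inputs at their observed values, biomass = -2*irrigation - 33. Solving for -43 gives irrigation = 5, within [-4, 12].

set irrigation = 5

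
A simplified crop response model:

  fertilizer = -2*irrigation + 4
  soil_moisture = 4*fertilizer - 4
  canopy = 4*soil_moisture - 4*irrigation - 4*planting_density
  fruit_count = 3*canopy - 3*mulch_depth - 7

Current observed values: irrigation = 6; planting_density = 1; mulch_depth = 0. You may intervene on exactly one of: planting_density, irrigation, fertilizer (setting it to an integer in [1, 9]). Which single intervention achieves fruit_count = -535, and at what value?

set planting_density = 2

Intervening on planting_density: with other inputs at their observed values, fruit_count = -12*planting_density - 511. Solving for -535 gives planting_density = 2, within [1, 9].
Intervening on irrigation: fruit_count = -108*irrigation + 125. Reaching -535 requires irrigation = 55/9, not an integer.
Intervening on fertilizer: fruit_count = 48*fertilizer - 139. Reaching -535 requires fertilizer = -33/4, not an integer.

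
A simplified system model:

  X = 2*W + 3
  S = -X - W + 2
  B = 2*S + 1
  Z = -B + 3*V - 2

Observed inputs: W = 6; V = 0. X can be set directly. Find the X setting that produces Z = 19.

Intervening on X fixes its value directly, overriding its dependence on W.
Substituting into the S equation gives S = -X - 4.
This gives B = -2*X - 7.
This gives Z = 2*X + 5.
Solve 2*X + 5 = 19: X = (19 - 5) / 2 = 7.

X = 7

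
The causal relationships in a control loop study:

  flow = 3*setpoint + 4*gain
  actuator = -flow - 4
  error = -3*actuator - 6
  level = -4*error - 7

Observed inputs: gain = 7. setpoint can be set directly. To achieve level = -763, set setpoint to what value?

setpoint = 11

Substituting into the flow equation gives flow = 3*setpoint + 28.
So actuator = -3*setpoint - 32.
This gives error = 9*setpoint + 90.
Substituting into the level equation gives level = -36*setpoint - 367.
Solve -36*setpoint - 367 = -763: setpoint = (-763 + 367) / -36 = 11.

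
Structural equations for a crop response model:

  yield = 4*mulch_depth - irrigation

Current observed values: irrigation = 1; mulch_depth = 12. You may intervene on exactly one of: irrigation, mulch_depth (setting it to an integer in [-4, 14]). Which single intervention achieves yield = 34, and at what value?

Intervening on irrigation: with other inputs at their observed values, yield = -irrigation + 48. Solving for 34 gives irrigation = 14, within [-4, 14].
Intervening on mulch_depth: yield = 4*mulch_depth - 1. Reaching 34 requires mulch_depth = 35/4, not an integer.

set irrigation = 14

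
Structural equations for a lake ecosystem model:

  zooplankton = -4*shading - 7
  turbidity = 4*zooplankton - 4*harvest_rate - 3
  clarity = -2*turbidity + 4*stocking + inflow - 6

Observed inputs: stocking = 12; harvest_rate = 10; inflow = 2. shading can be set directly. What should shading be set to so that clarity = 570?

Substituting into the turbidity equation gives turbidity = -16*shading - 71.
This gives clarity = 32*shading + 186.
Solve 32*shading + 186 = 570: shading = (570 - 186) / 32 = 12.

shading = 12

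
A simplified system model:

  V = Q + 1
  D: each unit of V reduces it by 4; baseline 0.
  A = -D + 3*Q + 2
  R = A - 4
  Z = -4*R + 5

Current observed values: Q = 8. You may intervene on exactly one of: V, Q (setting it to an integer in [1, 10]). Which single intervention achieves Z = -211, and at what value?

set V = 8

Intervening on V: with other inputs at their observed values, Z = -16*V - 83. Solving for -211 gives V = 8, within [1, 10].
Intervening on Q: Z = -28*Q - 3. Reaching -211 requires Q = 52/7, not an integer.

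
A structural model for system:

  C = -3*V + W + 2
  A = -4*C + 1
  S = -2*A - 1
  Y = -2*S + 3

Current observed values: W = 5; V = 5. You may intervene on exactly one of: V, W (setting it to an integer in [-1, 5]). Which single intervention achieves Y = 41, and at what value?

Intervening on V: with other inputs at their observed values, Y = 48*V - 103. Solving for 41 gives V = 3, within [-1, 5].
Intervening on W: Y = -16*W + 217. Reaching 41 requires W = 11, outside [-1, 5].

set V = 3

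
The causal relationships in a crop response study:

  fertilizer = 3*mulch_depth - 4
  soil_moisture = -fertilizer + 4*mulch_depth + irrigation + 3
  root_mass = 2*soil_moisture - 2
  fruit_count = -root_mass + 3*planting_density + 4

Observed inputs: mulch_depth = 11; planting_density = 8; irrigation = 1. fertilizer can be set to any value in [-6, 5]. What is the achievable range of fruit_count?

-78 to -56

Intervening on fertilizer fixes its value directly, overriding its dependence on mulch_depth.
Substituting into the soil_moisture equation gives soil_moisture = -fertilizer + 48.
root_mass becomes -2*fertilizer + 94.
So fruit_count = 2*fertilizer - 66.
Linear in fertilizer, so extremes are at the endpoints: fertilizer = -6 gives fruit_count = -78; fertilizer = 5 gives fruit_count = -56.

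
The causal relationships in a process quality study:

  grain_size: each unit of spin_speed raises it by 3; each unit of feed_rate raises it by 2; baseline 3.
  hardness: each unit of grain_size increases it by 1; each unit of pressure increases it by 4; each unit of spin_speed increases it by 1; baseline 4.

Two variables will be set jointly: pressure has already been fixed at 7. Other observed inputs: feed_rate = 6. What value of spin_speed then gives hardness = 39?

With pressure held at 7:
Substituting into the grain_size equation gives grain_size = 3*spin_speed + 15.
Substituting into the hardness equation gives hardness = 4*spin_speed + 47.
Solve 4*spin_speed + 47 = 39: spin_speed = (39 - 47) / 4 = -2.

spin_speed = -2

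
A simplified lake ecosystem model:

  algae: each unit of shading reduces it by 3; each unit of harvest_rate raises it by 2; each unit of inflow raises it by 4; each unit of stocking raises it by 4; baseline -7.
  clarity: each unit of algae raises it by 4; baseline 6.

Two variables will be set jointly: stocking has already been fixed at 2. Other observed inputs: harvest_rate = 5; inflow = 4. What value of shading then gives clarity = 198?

shading = -7

With stocking held at 2:
Substituting into the algae equation gives algae = -3*shading + 27.
So clarity = -12*shading + 114.
Solve -12*shading + 114 = 198: shading = (198 - 114) / -12 = -7.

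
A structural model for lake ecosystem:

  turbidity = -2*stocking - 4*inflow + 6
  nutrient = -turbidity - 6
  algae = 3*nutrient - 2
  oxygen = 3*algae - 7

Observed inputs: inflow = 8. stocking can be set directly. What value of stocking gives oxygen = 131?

Substituting into the turbidity equation gives turbidity = -2*stocking - 26.
Substituting into the nutrient equation gives nutrient = 2*stocking + 20.
algae becomes 6*stocking + 58.
So oxygen = 18*stocking + 167.
Solve 18*stocking + 167 = 131: stocking = (131 - 167) / 18 = -2.

stocking = -2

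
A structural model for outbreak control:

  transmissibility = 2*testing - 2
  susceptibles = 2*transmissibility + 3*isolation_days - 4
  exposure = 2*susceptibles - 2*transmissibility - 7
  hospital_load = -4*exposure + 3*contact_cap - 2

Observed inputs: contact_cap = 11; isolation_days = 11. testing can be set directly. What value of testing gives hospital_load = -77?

testing = -5

Substituting into the susceptibles equation gives susceptibles = 4*testing + 25.
Substituting into the exposure equation gives exposure = 4*testing + 47.
hospital_load becomes -16*testing - 157.
Solve -16*testing - 157 = -77: testing = (-77 + 157) / -16 = -5.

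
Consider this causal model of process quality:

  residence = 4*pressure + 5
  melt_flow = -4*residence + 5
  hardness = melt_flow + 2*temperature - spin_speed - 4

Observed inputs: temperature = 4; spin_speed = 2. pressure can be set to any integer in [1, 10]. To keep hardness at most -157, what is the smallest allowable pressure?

Substituting into the melt_flow equation gives melt_flow = -16*pressure - 15.
So hardness = -16*pressure - 13.
Require -16*pressure - 13 ≤ -157, so pressure ≥ 9.
The smallest integer in [1, 10] satisfying this is 9.

pressure = 9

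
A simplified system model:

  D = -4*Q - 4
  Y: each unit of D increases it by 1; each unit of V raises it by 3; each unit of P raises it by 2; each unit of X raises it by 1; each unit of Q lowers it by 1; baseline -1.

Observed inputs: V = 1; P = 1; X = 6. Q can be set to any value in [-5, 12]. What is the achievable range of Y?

Substituting into the Y equation gives Y = -5*Q + 6.
Linear in Q, so extremes are at the endpoints: Q = -5 gives Y = 31; Q = 12 gives Y = -54.

-54 to 31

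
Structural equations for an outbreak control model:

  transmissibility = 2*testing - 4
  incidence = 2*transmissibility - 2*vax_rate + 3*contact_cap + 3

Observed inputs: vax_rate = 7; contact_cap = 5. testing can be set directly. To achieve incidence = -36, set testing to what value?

testing = -8

Substituting into the incidence equation gives incidence = 4*testing - 4.
Solve 4*testing - 4 = -36: testing = (-36 + 4) / 4 = -8.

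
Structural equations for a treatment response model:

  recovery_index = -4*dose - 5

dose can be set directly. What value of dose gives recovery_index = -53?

dose = 12

Solve -4*dose - 5 = -53: dose = (-53 + 5) / -4 = 12.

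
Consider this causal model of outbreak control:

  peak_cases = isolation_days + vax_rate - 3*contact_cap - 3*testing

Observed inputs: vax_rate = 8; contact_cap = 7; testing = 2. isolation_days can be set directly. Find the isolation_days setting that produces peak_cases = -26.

isolation_days = -7

Substituting into the peak_cases equation gives peak_cases = isolation_days - 19.
Solve isolation_days - 19 = -26: isolation_days = (-26 + 19) / 1 = -7.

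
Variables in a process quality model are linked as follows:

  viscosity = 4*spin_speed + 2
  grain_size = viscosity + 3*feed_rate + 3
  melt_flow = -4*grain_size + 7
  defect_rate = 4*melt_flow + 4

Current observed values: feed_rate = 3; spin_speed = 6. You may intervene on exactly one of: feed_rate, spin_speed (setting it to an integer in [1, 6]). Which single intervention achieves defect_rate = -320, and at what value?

Intervening on feed_rate: defect_rate = -48*feed_rate - 432. Reaching -320 requires feed_rate = -7/3, not an integer.
Intervening on spin_speed: with other inputs at their observed values, defect_rate = -64*spin_speed - 192. Solving for -320 gives spin_speed = 2, within [1, 6].

set spin_speed = 2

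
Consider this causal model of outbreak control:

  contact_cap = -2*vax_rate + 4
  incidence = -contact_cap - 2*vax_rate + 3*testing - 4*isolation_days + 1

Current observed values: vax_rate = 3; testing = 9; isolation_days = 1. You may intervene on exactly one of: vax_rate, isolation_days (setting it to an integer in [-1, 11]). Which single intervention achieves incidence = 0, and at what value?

set isolation_days = 6

Intervening on vax_rate: the paths from vax_rate to incidence cancel (net effect zero), leaving incidence = 20; 0 is unreachable this way.
Intervening on isolation_days: with other inputs at their observed values, incidence = -4*isolation_days + 24. Solving for 0 gives isolation_days = 6, within [-1, 11].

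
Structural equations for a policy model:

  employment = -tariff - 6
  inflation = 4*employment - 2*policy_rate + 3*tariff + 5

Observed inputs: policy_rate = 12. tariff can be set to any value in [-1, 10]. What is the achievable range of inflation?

-53 to -42

Substituting into the inflation equation gives inflation = -tariff - 43.
Linear in tariff, so extremes are at the endpoints: tariff = -1 gives inflation = -42; tariff = 10 gives inflation = -53.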